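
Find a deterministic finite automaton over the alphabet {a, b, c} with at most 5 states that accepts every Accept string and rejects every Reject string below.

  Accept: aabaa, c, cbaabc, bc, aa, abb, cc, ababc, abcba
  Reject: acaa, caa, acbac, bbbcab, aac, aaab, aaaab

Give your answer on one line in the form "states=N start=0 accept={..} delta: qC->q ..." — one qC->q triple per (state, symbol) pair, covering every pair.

states=5 start=0 accept={0,1,2} delta: 0a->1 0b->0 0c->1 1a->2 1b->0 1c->2 2a->3 2b->3 2c->3 3a->4 3b->3 3c->0 4a->0 4b->3 4c->3

State merging on the prefix tree: take the shortest (then alphabetical) example prefix whose next move is undefined and point that move at state 0, else 1, else 2, ...; a target is out if some Accept/Reject pair would then sit in one state with the same input left (inseparable). If every existing state is out, open a new one.
a: 0a undefined. 0a->0: no, c/aac meet in 0 with "c" left. Open state 1: 0a->1.
b: 0b undefined. 0b->0: ok.
c: 0c undefined. 0c->0: no, aa/caa meet in 1 with "a" left. 0c->1: ok.
aa: 1a undefined. 1a->0: no, aabaa/bbbcab meet in 0. 1a->1: no, c/caa meet in 1. Open state 2: 1a->2.
ab: 1b undefined. 1b->0: ok.
ac: 1c undefined. 1c->0: no, aa/acaa meet in 2. 1c->1: no, c/acbac meet in 1. 1c->2: ok.
aaa: 2a undefined. 2a->0: no, c/acaa meet in 1. 2a->1: no, c/caa meet in 1. 2a->2: no, aa/acaa meet in 2. Open state 3: 2a->3.
aab: 2b undefined. 2b->0: no, aabaa/acbac meet in 2. 2b->1: no, aabaa/caa meet in 3. 2b->2: no, aabaa/acaa meet in 3 with "a" left. 2b->3: ok.
aac: 2c undefined. 2c->0: no, abb/aac meet in 0. 2c->1: no, c/aac meet in 1. 2c->2: no, aa/aac meet in 2. 2c->3: ok.
aaaa: 3a undefined. 3a->0: no, aabaa/acbac meet in 1. 3a->1: no, aabaa/acbac meet in 2. 3a->2: no, aabaa/caa meet in 3. 3a->3: no, aabaa/acaa meet in 3. Open state 4: 3a->4.
aaab: 3b undefined. 3b->0: no, abb/aaab meet in 0. 3b->1: no, c/aaab meet in 1. 3b->2: no, aa/aaab meet in 2. 3b->3: ok.
aaaab: 4b undefined. 4b->0: no, abb/aaaab meet in 0. 4b->1: no, c/aaaab meet in 1. 4b->2: no, aa/aaaab meet in 2. 4b->3: ok.
aabaa: 4a undefined. 4a->0: ok.
acbac: 4c undefined. 4c->0: no, aabaa/acbac meet in 0. 4c->1: no, c/acbac meet in 1. 4c->2: no, aa/acbac meet in 2. 4c->3: ok.
cbaabc: 3c undefined. 3c->0: ok.
All examples now run through 5 states with every (state, symbol) defined. Accept strings end in {0,1,2}, Reject strings end in {3,4}; accept={0,1,2}.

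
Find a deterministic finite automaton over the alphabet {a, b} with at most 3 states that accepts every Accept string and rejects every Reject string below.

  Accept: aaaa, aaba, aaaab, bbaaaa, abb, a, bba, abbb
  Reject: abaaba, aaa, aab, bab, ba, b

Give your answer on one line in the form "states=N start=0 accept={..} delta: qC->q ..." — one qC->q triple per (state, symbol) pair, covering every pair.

Fold the examples into a partial DFA from state 0: repeatedly fix the first undefined (state, symbol) met by the shortest-then-alphabetical prefix, trying targets in increasing order and rejecting any under which an Accept and a Reject string meet in one state with the same remainder; add a state when all current targets are rejected. Accepting states are where Accept strings end.
a: 0a undefined. 0a->0: no, aaaa/aaa meet in 0. Open state 1: 0a->1.
b: 0b undefined. 0b->0: no, a/ba meet in 1. 0b->1: no, a/b meet in 1. Open state 2: 0b->2.
aa: 1a undefined. 1a->0: no, aaba/ba meet in 2 with "a" left. 1a->1: no, aaaa/aaa meet in 1. 1a->2: ok.
ab: 1b undefined. 1b->0: no, aaba/abaaba meet in 2 with "ba" left. 1b->1: ok.
ba: 2a undefined. 2a->0: ok.
bb: 2b undefined. 2b->0: ok.
All examples now run through 3 states with every (state, symbol) defined. Accept strings end in {1}, Reject strings end in {0,2}; accept={1}.

states=3 start=0 accept={1} delta: 0a->1 0b->2 1a->2 1b->1 2a->0 2b->0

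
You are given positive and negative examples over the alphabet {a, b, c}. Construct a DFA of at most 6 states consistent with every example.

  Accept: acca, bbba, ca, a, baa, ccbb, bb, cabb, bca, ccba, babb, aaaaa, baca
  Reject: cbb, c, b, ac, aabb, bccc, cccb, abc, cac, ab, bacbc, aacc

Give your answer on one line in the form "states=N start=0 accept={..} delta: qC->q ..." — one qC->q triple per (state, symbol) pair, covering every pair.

Fold the examples into a partial DFA from state 0: repeatedly fix the first undefined (state, symbol) met by the shortest-then-alphabetical prefix, trying targets in increasing order and rejecting any under which an Accept and a Reject string meet in one state with the same remainder; add a state when all current targets are rejected. Accepting states are where Accept strings end.
a: 0a undefined. 0a->0: no, bb/aabb meet in 0 with "bb" left. Open state 1: 0a->1.
b: 0b undefined. 0b->0: no, bb/b meet in 0. 0b->1: no, a/b meet in 1. Open state 2: 0b->2.
c: 0c undefined. 0c->0: no, ccbb/cbb meet in 2 with "b" left. 0c->1: no, a/c meet in 1. 0c->2: ok.
aa: 1a undefined. 1a->0: no, bb/aabb meet in 2 with "b" left. 1a->1: ok.
ab: 1b undefined. 1b->0: ok.
ac: 1c undefined. 1c->0: ok.
ba: 2a undefined. 2a->0: no, acca/ac meet in 0. 2a->1: no, cabb/c meet in 2. 2a->2: no, acca/c meet in 2. Open state 3: 2a->3.
bb: 2b undefined. 2b->0: no, bb/ac meet in 0. 2b->1: ok.
bc: 2c undefined. 2c->0: no, bbba/cccb meet in 1. 2c->1: no, ccbb/c meet in 2. 2c->2: no, bbba/cccb meet in 1. 2c->3: ok.
baa: 3a undefined. 3a->0: no, baa/cbb meet in 0. 3a->1: ok.
bab: 3b undefined. 3b->0: no, ccbb/c meet in 2. 3b->1: no, ccbb/cbb meet in 0. 3b->2: ok.
bac: 3c undefined. 3c->0: no, acca/bacbc meet in 3. 3c->1: no, bbba/cac meet in 1. 3c->2: no, acca/bccc meet in 3. 3c->3: no, acca/bccc meet in 3. Open state 4: 3c->4.
baca: 4a undefined. 4a->0: no, baca/cbb meet in 0. 4a->1: ok.
bacb: 4b undefined. 4b->0: ok.
bccc: 4c undefined. 4c->0: ok.
All examples now run through 5 states with every (state, symbol) defined. Accept strings end in {1,3}, Reject strings end in {0,2,4}; accept={1,3}.

states=5 start=0 accept={1,3} delta: 0a->1 0b->2 0c->2 1a->1 1b->0 1c->0 2a->3 2b->1 2c->3 3a->1 3b->2 3c->4 4a->1 4b->0 4c->0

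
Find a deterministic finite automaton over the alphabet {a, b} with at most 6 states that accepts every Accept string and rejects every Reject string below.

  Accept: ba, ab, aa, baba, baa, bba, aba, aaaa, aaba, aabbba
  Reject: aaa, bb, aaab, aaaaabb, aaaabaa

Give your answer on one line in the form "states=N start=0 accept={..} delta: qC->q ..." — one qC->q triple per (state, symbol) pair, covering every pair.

Fold the examples into a partial DFA from state 0: repeatedly fix the first undefined (state, symbol) met by the shortest-then-alphabetical prefix, trying targets in increasing order and rejecting any under which an Accept and a Reject string meet in one state with the same remainder; add a state when all current targets are rejected. Accepting states are where Accept strings end.
a: 0a undefined. 0a->0: no, ab/aaab meet in 0 with "b" left. Open state 1: 0a->1.
b: 0b undefined. 0b->0: ok.
aa: 1a undefined. 1a->0: no, ba/aaa meet in 1. 1a->1: no, ba/aaa meet in 1. Open state 2: 1a->2.
ab: 1b undefined. 1b->0: no, ab/bb meet in 0. 1b->1: ok.
aaa: 2a undefined. 2a->0: ok.
aab: 2b undefined. 2b->0: ok.
All examples now run through 3 states with every (state, symbol) defined. Accept strings end in {1,2}, Reject strings end in {0}; accept={1,2}.

states=3 start=0 accept={1,2} delta: 0a->1 0b->0 1a->2 1b->1 2a->0 2b->0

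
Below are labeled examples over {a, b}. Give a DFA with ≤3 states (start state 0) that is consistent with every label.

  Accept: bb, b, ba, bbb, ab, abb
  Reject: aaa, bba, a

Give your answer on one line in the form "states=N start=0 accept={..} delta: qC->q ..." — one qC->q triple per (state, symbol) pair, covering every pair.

State merging on the prefix tree: take the shortest (then alphabetical) example prefix whose next move is undefined and point that move at state 0, else 1, else 2, ...; a target is out if some Accept/Reject pair would then sit in one state with the same input left (inseparable). If every existing state is out, open a new one.
a: 0a undefined. 0a->0: ok.
b: 0b undefined. 0b->0: no, bb/aaa meet in 0. Open state 1: 0b->1.
ba: 1a undefined. 1a->0: no, ba/aaa meet in 0. 1a->1: ok.
bb: 1b undefined. 1b->0: no, bb/aaa meet in 0. 1b->1: no, bb/bba meet in 1. Open state 2: 1b->2.
bba: 2a undefined. 2a->0: ok.
bbb: 2b undefined. 2b->0: no, bbb/aaa meet in 0. 2b->1: ok.
All examples now run through 3 states with every (state, symbol) defined. Accept strings end in {1,2}, Reject strings end in {0}; accept={1,2}.

states=3 start=0 accept={1,2} delta: 0a->0 0b->1 1a->1 1b->2 2a->0 2b->1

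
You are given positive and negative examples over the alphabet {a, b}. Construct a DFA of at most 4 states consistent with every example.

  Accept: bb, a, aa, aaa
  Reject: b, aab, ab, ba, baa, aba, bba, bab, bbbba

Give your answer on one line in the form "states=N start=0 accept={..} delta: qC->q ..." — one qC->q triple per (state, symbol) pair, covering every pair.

Fold the examples into a partial DFA from state 0: repeatedly fix the first undefined (state, symbol) met by the shortest-then-alphabetical prefix, trying targets in increasing order and rejecting any under which an Accept and a Reject string meet in one state with the same remainder; add a state when all current targets are rejected. Accepting states are where Accept strings end.
a: 0a undefined. 0a->0: ok.
b: 0b undefined. 0b->0: no, bb/b meet in 0. Open state 1: 0b->1.
ba: 1a undefined. 1a->0: no, a/ba meet in 0. 1a->1: no, bb/bab meet in 1 with "b" left. Open state 2: 1a->2.
bb: 1b undefined. 1b->0: no, bb/bba meet in 0. 1b->1: no, bb/b meet in 1. 1b->2: no, bb/ba meet in 2. Open state 3: 1b->3.
baa: 2a undefined. 2a->0: no, a/baa meet in 0. 2a->1: ok.
bab: 2b undefined. 2b->0: no, a/bab meet in 0. 2b->1: ok.
bba: 3a undefined. 3a->0: no, a/bba meet in 0. 3a->1: ok.
bbb: 3b undefined. 3b->0: ok.
All examples now run through 4 states with every (state, symbol) defined. Accept strings end in {0,3}, Reject strings end in {1,2}; accept={0,3}.

states=4 start=0 accept={0,3} delta: 0a->0 0b->1 1a->2 1b->3 2a->1 2b->1 3a->1 3b->0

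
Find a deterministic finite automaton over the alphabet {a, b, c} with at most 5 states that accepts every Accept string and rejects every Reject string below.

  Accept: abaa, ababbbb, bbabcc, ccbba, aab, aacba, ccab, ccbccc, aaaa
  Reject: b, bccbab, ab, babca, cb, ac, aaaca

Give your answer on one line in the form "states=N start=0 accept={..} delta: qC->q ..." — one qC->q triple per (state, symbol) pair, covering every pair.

states=5 start=0 accept={2,4} delta: 0a->1 0b->0 0c->1 1a->2 1b->1 1c->3 2a->2 2b->2 2c->3 3a->3 3b->4 3c->2 4a->4 4b->1 4c->1

Grow the machine one transition at a time. Run the examples from 0; the earliest place one falls off (shortest prefix, ties alphabetical) gets sent to the lowest-numbered state that keeps every Accept/Reject pair distinguishable — a pair clashes when both reach the same state with identical unread suffix — and to a fresh state only if none does.
a: 0a undefined. 0a->0: no, aab/b meet in 0 with "b" left. Open state 1: 0a->1.
b: 0b undefined. 0b->0: ok.
c: 0c undefined. 0c->0: no, ccab/bccbab meet in 1 with "b" left. 0c->1: ok.
aa: 1a undefined. 1a->0: no, aab/b meet in 0. 1a->1: no, aab/ab meet in 1 with "b" left. Open state 2: 1a->2.
ab: 1b undefined. 1b->0: no, abaa/babca meet in 2. 1b->1: ok.
ac: 1c undefined. 1c->0: no, bbabcc/bccbab meet in 1. 1c->1: no, bbabcc/ab meet in 1. 1c->2: no, abaa/babca meet in 2 with "a" left. Open state 3: 1c->3.
aaa: 2a undefined. 2a->0: no, abaa/b meet in 0. 2a->1: no, abaa/ab meet in 1. 2a->2: ok.
aab: 2b undefined. 2b->0: no, ababbbb/b meet in 0. 2b->1: no, ababbbb/ab meet in 1. 2b->2: ok.
aac: 2c undefined. 2c->0: no, aacba/ab meet in 1. 2c->1: no, abaa/aaaca meet in 2. 2c->2: no, abaa/aaaca meet in 2. 2c->3: ok.
cca: 3a undefined. 3a->0: no, ccab/b meet in 0. 3a->1: no, ccab/ab meet in 1. 3a->2: no, abaa/babca meet in 2. 3a->3: ok.
ccb: 3b undefined. 3b->0: no, ccbba/bccbab meet in 1. 3b->1: no, abaa/bccbab meet in 2. 3b->2: no, abaa/bccbab meet in 2. 3b->3: no, ccbba/bccbab meet in 3. Open state 4: 3b->4.
ccbb: 4b undefined. 4b->0: no, ccbba/ab meet in 1. 4b->1: ok.
ccbc: 4c undefined. 4c->0: no, ccbccc/babca meet in 3. 4c->1: ok.
aacba: 4a undefined. 4a->0: no, aacba/b meet in 0. 4a->1: no, aacba/bccbab meet in 1. 4a->2: no, abaa/bccbab meet in 2. 4a->3: no, aacba/babca meet in 3. 4a->4: ok.
bbabcc: 3c undefined. 3c->0: no, bbabcc/b meet in 0. 3c->1: no, bbabcc/bccbab meet in 1. 3c->2: ok.
All examples now run through 5 states with every (state, symbol) defined. Accept strings end in {2,4}, Reject strings end in {0,1,3}; accept={2,4}.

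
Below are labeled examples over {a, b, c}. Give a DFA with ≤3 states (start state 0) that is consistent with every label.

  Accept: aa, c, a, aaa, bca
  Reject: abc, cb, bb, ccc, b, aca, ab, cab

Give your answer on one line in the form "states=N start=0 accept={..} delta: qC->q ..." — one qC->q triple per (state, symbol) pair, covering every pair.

states=3 start=0 accept={0,2} delta: 0a->0 0b->1 0c->2 1a->0 1b->1 1c->1 2a->1 2b->1 2c->1

State merging on the prefix tree: take the shortest (then alphabetical) example prefix whose next move is undefined and point that move at state 0, else 1, else 2, ...; a target is out if some Accept/Reject pair would then sit in one state with the same input left (inseparable). If every existing state is out, open a new one.
a: 0a undefined. 0a->0: ok.
b: 0b undefined. 0b->0: no, aa/bb meet in 0. Open state 1: 0b->1.
c: 0c undefined. 0c->0: no, aa/ccc meet in 0. 0c->1: no, c/b meet in 1. Open state 2: 0c->2.
bb: 1b undefined. 1b->0: no, aa/bb meet in 0. 1b->1: ok.
bc: 1c undefined. 1c->0: no, aa/abc meet in 0. 1c->1: ok.
ca: 2a undefined. 2a->0: no, aa/aca meet in 0. 2a->1: ok.
cb: 2b undefined. 2b->0: no, aa/cb meet in 0. 2b->1: ok.
cc: 2c undefined. 2c->0: no, c/ccc meet in 2. 2c->1: ok.
bca: 1a undefined. 1a->0: ok.
All examples now run through 3 states with every (state, symbol) defined. Accept strings end in {0,2}, Reject strings end in {1}; accept={0,2}.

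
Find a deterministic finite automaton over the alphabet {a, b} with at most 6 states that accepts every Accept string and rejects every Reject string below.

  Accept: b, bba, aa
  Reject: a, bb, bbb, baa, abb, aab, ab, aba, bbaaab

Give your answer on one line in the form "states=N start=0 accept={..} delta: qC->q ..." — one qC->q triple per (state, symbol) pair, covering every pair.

states=4 start=0 accept={2} delta: 0a->1 0b->2 1a->2 1b->3 2a->0 2b->1 3a->0 3b->0

State merging on the prefix tree: take the shortest (then alphabetical) example prefix whose next move is undefined and point that move at state 0, else 1, else 2, ...; a target is out if some Accept/Reject pair would then sit in one state with the same input left (inseparable). If every existing state is out, open a new one.
a: 0a undefined. 0a->0: no, b/aab meet in 0 with "b" left. Open state 1: 0a->1.
b: 0b undefined. 0b->0: no, b/bb meet in 0. 0b->1: no, b/a meet in 1. Open state 2: 0b->2.
aa: 1a undefined. 1a->0: no, b/aab meet in 2. 1a->1: no, aa/a meet in 1. 1a->2: ok.
ab: 1b undefined. 1b->0: no, b/abb meet in 2. 1b->1: no, b/aba meet in 2. 1b->2: no, b/ab meet in 2. Open state 3: 1b->3.
ba: 2a undefined. 2a->0: ok.
bb: 2b undefined. 2b->0: no, b/bbb meet in 2. 2b->1: ok.
aba: 3a undefined. 3a->0: ok.
abb: 3b undefined. 3b->0: ok.
All examples now run through 4 states with every (state, symbol) defined. Accept strings end in {2}, Reject strings end in {0,1,3}; accept={2}.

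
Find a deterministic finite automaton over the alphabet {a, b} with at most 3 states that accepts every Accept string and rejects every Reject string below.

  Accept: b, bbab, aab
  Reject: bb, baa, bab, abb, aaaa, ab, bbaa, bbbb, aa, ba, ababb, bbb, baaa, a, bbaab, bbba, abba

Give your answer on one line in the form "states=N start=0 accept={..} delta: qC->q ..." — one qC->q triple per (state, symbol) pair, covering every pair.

states=3 start=0 accept={2} delta: 0a->1 0b->2 1a->0 1b->1 2a->1 2b->1

Grow the machine one transition at a time. Run the examples from 0; the earliest place one falls off (shortest prefix, ties alphabetical) gets sent to the lowest-numbered state that keeps every Accept/Reject pair distinguishable — a pair clashes when both reach the same state with identical unread suffix — and to a fresh state only if none does.
a: 0a undefined. 0a->0: no, b/ab meet in 0 with "b" left. Open state 1: 0a->1.
b: 0b undefined. 0b->0: no, b/bb meet in 0. 0b->1: no, b/a meet in 1. Open state 2: 0b->2.
aa: 1a undefined. 1a->0: ok.
ab: 1b undefined. 1b->0: no, b/abb meet in 2. 1b->1: ok.
ba: 2a undefined. 2a->0: no, b/bab meet in 2. 2a->1: ok.
bb: 2b undefined. 2b->0: no, b/bbb meet in 2. 2b->1: ok.
All examples now run through 3 states with every (state, symbol) defined. Accept strings end in {2}, Reject strings end in {0,1}; accept={2}.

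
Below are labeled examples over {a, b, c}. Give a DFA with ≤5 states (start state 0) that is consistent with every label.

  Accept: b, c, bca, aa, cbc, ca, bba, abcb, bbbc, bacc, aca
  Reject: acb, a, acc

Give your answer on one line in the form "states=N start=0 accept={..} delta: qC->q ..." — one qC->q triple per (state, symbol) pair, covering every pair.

states=4 start=0 accept={0,2} delta: 0a->1 0b->2 0c->2 1a->0 1b->0 1c->3 2a->0 2b->2 2c->2 3a->0 3b->1 3c->1

Fold the examples into a partial DFA from state 0: repeatedly fix the first undefined (state, symbol) met by the shortest-then-alphabetical prefix, trying targets in increasing order and rejecting any under which an Accept and a Reject string meet in one state with the same remainder; add a state when all current targets are rejected. Accepting states are where Accept strings end.
a: 0a undefined. 0a->0: no, aa/a meet in 0. Open state 1: 0a->1.
b: 0b undefined. 0b->0: no, bba/a meet in 1. 0b->1: no, b/a meet in 1. Open state 2: 0b->2.
c: 0c undefined. 0c->0: no, ca/a meet in 1. 0c->1: no, c/a meet in 1. 0c->2: ok.
aa: 1a undefined. 1a->0: ok.
ab: 1b undefined. 1b->0: ok.
ac: 1c undefined. 1c->0: no, b/acb meet in 2. 1c->1: no, aa/acb meet in 0. 1c->2: no, abcb/acb meet in 2 with "b" left. Open state 3: 1c->3.
ba: 2a undefined. 2a->0: ok.
bb: 2b undefined. 2b->0: no, bba/a meet in 1. 2b->1: no, abcb/a meet in 1. 2b->2: ok.
bc: 2c undefined. 2c->0: no, bca/a meet in 1. 2c->1: no, cbc/a meet in 1. 2c->2: ok.
aca: 3a undefined. 3a->0: ok.
acb: 3b undefined. 3b->0: no, bca/acb meet in 0. 3b->1: ok.
acc: 3c undefined. 3c->0: no, bca/acc meet in 0. 3c->1: ok.
All examples now run through 4 states with every (state, symbol) defined. Accept strings end in {0,2}, Reject strings end in {1}; accept={0,2}.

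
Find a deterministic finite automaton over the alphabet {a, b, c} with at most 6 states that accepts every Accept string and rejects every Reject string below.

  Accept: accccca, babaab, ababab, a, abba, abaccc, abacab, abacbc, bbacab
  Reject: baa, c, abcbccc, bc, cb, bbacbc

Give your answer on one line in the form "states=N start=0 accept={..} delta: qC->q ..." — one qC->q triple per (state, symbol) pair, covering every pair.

states=5 start=0 accept={0,3,4} delta: 0a->0 0b->1 0c->1 1a->1 1b->2 1c->2 2a->3 2b->2 2c->3 3a->3 3b->0 3c->4 4a->3 4b->0 4c->2

Fold the examples into a partial DFA from state 0: repeatedly fix the first undefined (state, symbol) met by the shortest-then-alphabetical prefix, trying targets in increasing order and rejecting any under which an Accept and a Reject string meet in one state with the same remainder; add a state when all current targets are rejected. Accepting states are where Accept strings end.
a: 0a undefined. 0a->0: ok.
b: 0b undefined. 0b->0: no, babaab/baa meet in 0. Open state 1: 0b->1.
c: 0c undefined. 0c->0: no, accccca/c meet in 0. 0c->1: ok.
ba: 1a undefined. 1a->0: no, babaab/c meet in 1. 1a->1: ok.
bb: 1b undefined. 1b->0: no, babaab/baa meet in 1. 1b->1: no, babaab/baa meet in 1. Open state 2: 1b->2.
bc: 1c undefined. 1c->0: no, accccca/baa meet in 1. 1c->1: no, accccca/baa meet in 1. 1c->2: ok.
bba: 2a undefined. 2a->0: no, babaab/baa meet in 1. 2a->1: no, babaab/bc meet in 2. 2a->2: no, abba/bc meet in 2. Open state 3: 2a->3.
abcb: 2b undefined. 2b->0: no, abacbc/baa meet in 1. 2b->1: no, abaccc/abcbccc meet in 2 with "cc" left. 2b->2: ok.
accc: 2c undefined. 2c->0: no, abaccc/baa meet in 1. 2c->1: no, accccca/baa meet in 1. 2c->2: no, abaccc/abcbccc meet in 2. 2c->3: ok.
bbac: 3c undefined. 3c->0: no, accccca/baa meet in 1. 3c->1: no, accccca/bbacbc meet in 3. 3c->2: no, abba/abcbccc meet in 3. 3c->3: no, abba/abcbccc meet in 3. Open state 4: 3c->4.
babaa: 3a undefined. 3a->0: no, babaab/baa meet in 1. 3a->1: no, babaab/bc meet in 2. 3a->2: no, babaab/bc meet in 2. 3a->3: ok.
bbaca: 4a undefined. 4a->0: no, bbacab/baa meet in 1. 4a->1: no, bbacab/bc meet in 2. 4a->2: no, bbacab/bc meet in 2. 4a->3: ok.
bbacb: 4b undefined. 4b->0: ok.
ababab: 3b undefined. 3b->0: ok.
accccc: 4c undefined. 4c->0: no, accccca/abcbccc meet in 0. 4c->1: no, accccca/baa meet in 1. 4c->2: ok.
All examples now run through 5 states with every (state, symbol) defined. Accept strings end in {0,3,4}, Reject strings end in {1,2}; accept={0,3,4}.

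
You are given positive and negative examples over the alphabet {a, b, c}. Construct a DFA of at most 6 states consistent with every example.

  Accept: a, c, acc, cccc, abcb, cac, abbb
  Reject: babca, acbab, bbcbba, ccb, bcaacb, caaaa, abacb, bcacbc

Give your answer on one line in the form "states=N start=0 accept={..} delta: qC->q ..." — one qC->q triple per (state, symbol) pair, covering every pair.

states=5 start=0 accept={0,1,2} delta: 0a->0 0b->1 0c->2 1a->0 1b->0 1c->3 2a->3 2b->3 2c->2 3a->4 3b->2 3c->0 4a->2 4b->3 4c->0

Fold the examples into a partial DFA from state 0: repeatedly fix the first undefined (state, symbol) met by the shortest-then-alphabetical prefix, trying targets in increasing order and rejecting any under which an Accept and a Reject string meet in one state with the same remainder; add a state when all current targets are rejected. Accepting states are where Accept strings end.
a: 0a undefined. 0a->0: ok.
b: 0b undefined. 0b->0: no, abcb/abacb meet in 0 with "cb" left. Open state 1: 0b->1.
c: 0c undefined. 0c->0: no, a/caaaa meet in 0. 0c->1: no, abcb/ccb meet in 1 with "cb" left. Open state 2: 0c->2.
ba: 1a undefined. 1a->0: ok.
bb: 1b undefined. 1b->0: ok.
bc: 1c undefined. 1c->0: no, a/babca meet in 0. 1c->1: no, a/babca meet in 0. 1c->2: no, abcb/abacb meet in 2 with "b" left. Open state 3: 1c->3.
ca: 2a undefined. 2a->0: no, a/caaaa meet in 0. 2a->1: no, a/caaaa meet in 0. 2a->2: no, c/caaaa meet in 2. 2a->3: ok.
cc: 2c undefined. 2c->0: no, abbb/ccb meet in 1. 2c->1: no, a/ccb meet in 0. 2c->2: ok.
acb: 2b undefined. 2b->0: no, a/bbcbba meet in 0. 2b->1: no, a/bbcbba meet in 0. 2b->2: no, c/ccb meet in 2. 2b->3: ok.
bca: 3a undefined. 3a->0: no, a/babca meet in 0. 3a->1: no, a/acbab meet in 0. 3a->2: no, c/babca meet in 2. 3a->3: no, abcb/acbab meet in 3 with "b" left. Open state 4: 3a->4.
cac: 3c undefined. 3c->0: ok.
abcb: 3b undefined. 3b->0: no, a/bbcbba meet in 0. 3b->1: no, a/bbcbba meet in 0. 3b->2: ok.
bcaa: 4a undefined. 4a->0: no, a/caaaa meet in 0. 4a->1: no, a/caaaa meet in 0. 4a->2: ok.
bcac: 4c undefined. 4c->0: ok.
acbab: 4b undefined. 4b->0: no, a/acbab meet in 0. 4b->1: no, abbb/acbab meet in 1. 4b->2: no, c/acbab meet in 2. 4b->3: ok.
All examples now run through 5 states with every (state, symbol) defined. Accept strings end in {0,1,2}, Reject strings end in {3,4}; accept={0,1,2}.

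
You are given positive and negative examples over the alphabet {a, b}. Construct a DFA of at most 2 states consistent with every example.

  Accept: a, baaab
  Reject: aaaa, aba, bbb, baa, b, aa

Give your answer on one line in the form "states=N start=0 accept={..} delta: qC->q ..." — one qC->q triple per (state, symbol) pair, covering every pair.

states=2 start=0 accept={1} delta: 0a->1 0b->0 1a->0 1b->1

Fold the examples into a partial DFA from state 0: repeatedly fix the first undefined (state, symbol) met by the shortest-then-alphabetical prefix, trying targets in increasing order and rejecting any under which an Accept and a Reject string meet in one state with the same remainder; add a state when all current targets are rejected. Accepting states are where Accept strings end.
a: 0a undefined. 0a->0: no, a/aaaa meet in 0. Open state 1: 0a->1.
b: 0b undefined. 0b->0: ok.
aa: 1a undefined. 1a->0: ok.
ab: 1b undefined. 1b->0: no, a/aba meet in 1. 1b->1: ok.
All examples now run through 2 states with every (state, symbol) defined. Accept strings end in {1}, Reject strings end in {0}; accept={1}.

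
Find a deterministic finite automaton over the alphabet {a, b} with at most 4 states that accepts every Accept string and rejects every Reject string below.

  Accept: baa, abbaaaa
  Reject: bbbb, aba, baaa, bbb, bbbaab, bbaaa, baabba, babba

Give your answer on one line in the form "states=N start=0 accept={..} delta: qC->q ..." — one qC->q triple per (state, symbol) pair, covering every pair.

states=4 start=0 accept={3} delta: 0a->0 0b->1 1a->2 1b->1 2a->3 2b->0 3a->2 3b->0

Fold the examples into a partial DFA from state 0: repeatedly fix the first undefined (state, symbol) met by the shortest-then-alphabetical prefix, trying targets in increasing order and rejecting any under which an Accept and a Reject string meet in one state with the same remainder; add a state when all current targets are rejected. Accepting states are where Accept strings end.
a: 0a undefined. 0a->0: ok.
b: 0b undefined. 0b->0: no, baa/bbbb meet in 0. Open state 1: 0b->1.
ba: 1a undefined. 1a->0: no, baa/aba meet in 0. 1a->1: no, baa/aba meet in 1. Open state 2: 1a->2.
bb: 1b undefined. 1b->0: no, abbaaaa/bbbb meet in 0. 1b->1: ok.
baa: 2a undefined. 2a->0: no, baa/baaa meet in 0. 2a->1: no, baa/bbbb meet in 1. 2a->2: no, baa/aba meet in 2. Open state 3: 2a->3.
bab: 2b undefined. 2b->0: ok.
baaa: 3a undefined. 3a->0: no, abbaaaa/baaa meet in 0. 3a->1: no, abbaaaa/aba meet in 2. 3a->2: ok.
baab: 3b undefined. 3b->0: ok.
All examples now run through 4 states with every (state, symbol) defined. Accept strings end in {3}, Reject strings end in {0,1,2}; accept={3}.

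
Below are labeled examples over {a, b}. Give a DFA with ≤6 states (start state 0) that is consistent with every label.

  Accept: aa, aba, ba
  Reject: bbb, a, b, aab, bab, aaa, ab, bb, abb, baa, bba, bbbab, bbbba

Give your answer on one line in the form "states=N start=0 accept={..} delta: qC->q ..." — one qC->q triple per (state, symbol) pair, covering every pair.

State merging on the prefix tree: take the shortest (then alphabetical) example prefix whose next move is undefined and point that move at state 0, else 1, else 2, ...; a target is out if some Accept/Reject pair would then sit in one state with the same input left (inseparable). If every existing state is out, open a new one.
a: 0a undefined. 0a->0: no, aa/a meet in 0. Open state 1: 0a->1.
b: 0b undefined. 0b->0: no, aa/baa meet in 1 with "a" left. 0b->1: no, aba/bba meet in 1 with "ba" left. Open state 2: 0b->2.
aa: 1a undefined. 1a->0: ok.
ab: 1b undefined. 1b->0: no, aa/ab meet in 0. 1b->1: ok.
ba: 2a undefined. 2a->0: ok.
bb: 2b undefined. 2b->0: no, aa/bb meet in 0. 2b->1: no, aa/bba meet in 0. 2b->2: no, aa/bba meet in 0. Open state 3: 2b->3.
bba: 3a undefined. 3a->0: no, aa/bba meet in 0. 3a->1: ok.
bbb: 3b undefined. 3b->0: no, aa/bbb meet in 0. 3b->1: no, aa/bbbba meet in 0. 3b->2: ok.
All examples now run through 4 states with every (state, symbol) defined. Accept strings end in {0}, Reject strings end in {1,2,3}; accept={0}.

states=4 start=0 accept={0} delta: 0a->1 0b->2 1a->0 1b->1 2a->0 2b->3 3a->1 3b->2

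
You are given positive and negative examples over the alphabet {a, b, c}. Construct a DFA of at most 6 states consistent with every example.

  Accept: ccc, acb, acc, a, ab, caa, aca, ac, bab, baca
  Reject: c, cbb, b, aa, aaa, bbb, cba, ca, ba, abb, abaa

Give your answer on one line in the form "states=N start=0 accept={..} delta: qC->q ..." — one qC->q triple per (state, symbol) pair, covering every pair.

states=5 start=0 accept={0,1,3} delta: 0a->1 0b->2 0c->2 1a->2 1b->0 1c->3 2a->4 2b->2 2c->1 3a->0 3b->0 3c->0 4a->0 4b->0 4c->0

State merging on the prefix tree: take the shortest (then alphabetical) example prefix whose next move is undefined and point that move at state 0, else 1, else 2, ...; a target is out if some Accept/Reject pair would then sit in one state with the same input left (inseparable). If every existing state is out, open a new one.
a: 0a undefined. 0a->0: no, a/aa meet in 0. Open state 1: 0a->1.
b: 0b undefined. 0b->0: no, a/ba meet in 1. 0b->1: no, a/b meet in 1. Open state 2: 0b->2.
c: 0c undefined. 0c->0: no, ccc/c meet in 0. 0c->1: no, a/c meet in 1. 0c->2: ok.
aa: 1a undefined. 1a->0: no, a/aaa meet in 1. 1a->1: no, a/aa meet in 1. 1a->2: ok.
ab: 1b undefined. 1b->0: ok.
ac: 1c undefined. 1c->0: no, acb/c meet in 2. 1c->1: no, aca/c meet in 2. 1c->2: no, aca/aaa meet in 2 with "a" left. Open state 3: 1c->3.
ba: 2a undefined. 2a->0: no, ab/aaa meet in 0. 2a->1: no, a/aaa meet in 1. 2a->2: no, caa/c meet in 2. 2a->3: no, ac/aaa meet in 3. Open state 4: 2a->4.
bb: 2b undefined. 2b->0: no, a/cba meet in 1. 2b->1: no, ab/cbb meet in 0. 2b->2: ok.
cc: 2c undefined. 2c->0: no, ccc/c meet in 2. 2c->1: ok.
aca: 3a undefined. 3a->0: ok.
acb: 3b undefined. 3b->0: ok.
acc: 3c undefined. 3c->0: ok.
bab: 4b undefined. 4b->0: ok.
bac: 4c undefined. 4c->0: ok.
caa: 4a undefined. 4a->0: ok.
All examples now run through 5 states with every (state, symbol) defined. Accept strings end in {0,1,3}, Reject strings end in {2,4}; accept={0,1,3}.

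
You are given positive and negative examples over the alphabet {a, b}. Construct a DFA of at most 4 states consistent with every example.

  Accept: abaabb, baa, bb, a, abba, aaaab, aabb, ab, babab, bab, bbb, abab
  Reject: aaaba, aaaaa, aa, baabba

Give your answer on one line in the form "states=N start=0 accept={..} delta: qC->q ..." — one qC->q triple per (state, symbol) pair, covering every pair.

states=4 start=0 accept={0,1,3} delta: 0a->1 0b->1 1a->2 1b->3 2a->0 2b->0 3a->2 3b->0

Grow the machine one transition at a time. Run the examples from 0; the earliest place one falls off (shortest prefix, ties alphabetical) gets sent to the lowest-numbered state that keeps every Accept/Reject pair distinguishable — a pair clashes when both reach the same state with identical unread suffix — and to a fresh state only if none does.
a: 0a undefined. 0a->0: no, a/aaaaa meet in 0. Open state 1: 0a->1.
b: 0b undefined. 0b->0: no, baa/aa meet in 1 with "a" left. 0b->1: ok.
aa: 1a undefined. 1a->0: no, baa/aaaaa meet in 1. 1a->1: no, baa/aaaaa meet in 1. Open state 2: 1a->2.
ab: 1b undefined. 1b->0: no, abba/aa meet in 2. 1b->1: no, abba/aa meet in 2. 1b->2: no, bb/aa meet in 2. Open state 3: 1b->3.
aaa: 2a undefined. 2a->0: ok.
aab: 2b undefined. 2b->0: ok.
aba: 3a undefined. 3a->0: no, baa/baabba meet in 0. 3a->1: no, abaabb/baabba meet in 1. 3a->2: ok.
abb: 3b undefined. 3b->0: ok.
All examples now run through 4 states with every (state, symbol) defined. Accept strings end in {0,1,3}, Reject strings end in {2}; accept={0,1,3}.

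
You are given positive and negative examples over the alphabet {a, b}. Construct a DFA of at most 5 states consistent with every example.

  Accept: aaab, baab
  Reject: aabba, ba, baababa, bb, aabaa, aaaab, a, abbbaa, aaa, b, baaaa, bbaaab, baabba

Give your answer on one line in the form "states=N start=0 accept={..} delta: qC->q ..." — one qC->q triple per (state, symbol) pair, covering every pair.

State merging on the prefix tree: take the shortest (then alphabetical) example prefix whose next move is undefined and point that move at state 0, else 1, else 2, ...; a target is out if some Accept/Reject pair would then sit in one state with the same input left (inseparable). If every existing state is out, open a new one.
a: 0a undefined. 0a->0: no, aaab/aaaab meet in 0 with "b" left. Open state 1: 0a->1.
b: 0b undefined. 0b->0: no, aaab/bbaaab meet in 1 with "aab" left. 0b->1: ok.
aa: 1a undefined. 1a->0: no, aaab/bb meet in 1 with "b" left. 1a->1: no, aaab/bb meet in 1 with "b" left. Open state 2: 1a->2.
ab: 1b undefined. 1b->0: no, aaab/bbaaab meet in 2 with "ab" left. 1b->1: ok.
aaa: 2a undefined. 2a->0: no, aaab/bb meet in 1. 2a->1: no, aaab/bb meet in 1. 2a->2: no, aaab/aaaab meet in 2 with "b" left. Open state 3: 2a->3.
aab: 2b undefined. 2b->0: ok.
aaaa: 3a undefined. 3a->0: ok.
aaab: 3b undefined. 3b->0: ok.
All examples now run through 4 states with every (state, symbol) defined. Accept strings end in {0}, Reject strings end in {1,2,3}; accept={0}.

states=4 start=0 accept={0} delta: 0a->1 0b->1 1a->2 1b->1 2a->3 2b->0 3a->0 3b->0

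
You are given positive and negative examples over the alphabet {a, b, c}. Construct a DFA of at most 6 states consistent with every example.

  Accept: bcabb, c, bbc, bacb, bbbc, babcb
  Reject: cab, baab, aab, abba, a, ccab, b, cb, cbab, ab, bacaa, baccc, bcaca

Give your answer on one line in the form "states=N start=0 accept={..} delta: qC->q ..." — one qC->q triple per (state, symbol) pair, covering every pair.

states=5 start=0 accept={2,3} delta: 0a->0 0b->1 0c->2 1a->1 1b->1 1c->3 2a->0 2b->0 2c->0 3a->4 3b->2 3c->2 4a->0 4b->3 4c->0

Fold the examples into a partial DFA from state 0: repeatedly fix the first undefined (state, symbol) met by the shortest-then-alphabetical prefix, trying targets in increasing order and rejecting any under which an Accept and a Reject string meet in one state with the same remainder; add a state when all current targets are rejected. Accepting states are where Accept strings end.
a: 0a undefined. 0a->0: ok.
b: 0b undefined. 0b->0: no, bacb/cb meet in 0 with "cb" left. Open state 1: 0b->1.
c: 0c undefined. 0c->0: no, c/a meet in 0. 0c->1: no, c/aab meet in 1. Open state 2: 0c->2.
ba: 1a undefined. 1a->0: no, bacb/cb meet in 2 with "b" left. 1a->1: ok.
bb: 1b undefined. 1b->0: no, babcb/cb meet in 2 with "b" left. 1b->1: ok.
bc: 1c undefined. 1c->0: no, bcabb/baab meet in 1. 1c->1: no, bcabb/baab meet in 1. 1c->2: no, bacb/cb meet in 2 with "b" left. Open state 3: 1c->3.
ca: 2a undefined. 2a->0: ok.
cb: 2b undefined. 2b->0: ok.
cc: 2c undefined. 2c->0: ok.
bca: 3a undefined. 3a->0: no, bcabb/cab meet in 1. 3a->1: no, bcabb/cab meet in 1. 3a->2: no, bcabb/cab meet in 1. 3a->3: no, bbc/bacaa meet in 3. Open state 4: 3a->4.
bacb: 3b undefined. 3b->0: no, bacb/a meet in 0. 3b->1: no, bacb/cab meet in 1. 3b->2: ok.
bacc: 3c undefined. 3c->0: no, c/baccc meet in 2. 3c->1: no, bbc/baccc meet in 3. 3c->2: ok.
bcab: 4b undefined. 4b->0: no, bcabb/cab meet in 1. 4b->1: no, bcabb/cab meet in 1. 4b->2: no, bcabb/a meet in 0. 4b->3: ok.
bcac: 4c undefined. 4c->0: ok.
bacaa: 4a undefined. 4a->0: ok.
All examples now run through 5 states with every (state, symbol) defined. Accept strings end in {2,3}, Reject strings end in {0,1}; accept={2,3}.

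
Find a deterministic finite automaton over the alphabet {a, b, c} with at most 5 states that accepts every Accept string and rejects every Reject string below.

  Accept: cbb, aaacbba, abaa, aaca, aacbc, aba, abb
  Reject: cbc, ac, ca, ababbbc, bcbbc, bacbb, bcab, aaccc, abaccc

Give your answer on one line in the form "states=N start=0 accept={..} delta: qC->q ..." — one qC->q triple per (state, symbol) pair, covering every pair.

states=5 start=0 accept={0,4} delta: 0a->1 0b->0 0c->1 1a->1 1b->2 1c->3 2a->4 2b->0 2c->1 3a->0 3b->3 3c->0 4a->0 4b->0 4c->0

Grow the machine one transition at a time. Run the examples from 0; the earliest place one falls off (shortest prefix, ties alphabetical) gets sent to the lowest-numbered state that keeps every Accept/Reject pair distinguishable — a pair clashes when both reach the same state with identical unread suffix — and to a fresh state only if none does.
a: 0a undefined. 0a->0: no, aaca/ca meet in 0 with "ca" left. Open state 1: 0a->1.
b: 0b undefined. 0b->0: ok.
c: 0c undefined. 0c->0: no, cbb/cbc meet in 0. 0c->1: ok.
aa: 1a undefined. 1a->0: no, aaca/ca meet in 0. 1a->1: ok.
ab: 1b undefined. 1b->0: no, cbb/bcab meet in 0. 1b->1: no, cbb/ca meet in 1. Open state 2: 1b->2.
ac: 1c undefined. 1c->0: no, aaacbba/ca meet in 1. 1c->1: no, cbb/bacbb meet in 2 with "b" left. 1c->2: no, aacbc/bcbbc meet in 2 with "bc" left. Open state 3: 1c->3.
aba: 2a undefined. 2a->0: no, abaa/ca meet in 1. 2a->1: no, abaa/ca meet in 1. 2a->2: no, abaa/bcab meet in 2. 2a->3: no, aba/ac meet in 3. Open state 4: 2a->4.
abb: 2b undefined. 2b->0: ok.
cbc: 2c undefined. 2c->0: no, cbb/cbc meet in 0. 2c->1: ok.
aaca: 3a undefined. 3a->0: ok.
aacb: 3b undefined. 3b->0: no, cbb/bacbb meet in 0. 3b->1: no, aacbc/ac meet in 3. 3b->2: no, cbb/bacbb meet in 0. 3b->3: ok.
aacc: 3c undefined. 3c->0: ok.
abaa: 4a undefined. 4a->0: ok.
abab: 4b undefined. 4b->0: ok.
abac: 4c undefined. 4c->0: ok.
All examples now run through 5 states with every (state, symbol) defined. Accept strings end in {0,4}, Reject strings end in {1,2,3}; accept={0,4}.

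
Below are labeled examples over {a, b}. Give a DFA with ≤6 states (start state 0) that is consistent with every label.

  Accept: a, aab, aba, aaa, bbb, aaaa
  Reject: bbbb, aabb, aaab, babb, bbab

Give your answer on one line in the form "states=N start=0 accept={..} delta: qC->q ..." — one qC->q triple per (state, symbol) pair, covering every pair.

Fold the examples into a partial DFA from state 0: repeatedly fix the first undefined (state, symbol) met by the shortest-then-alphabetical prefix, trying targets in increasing order and rejecting any under which an Accept and a Reject string meet in one state with the same remainder; add a state when all current targets are rejected. Accepting states are where Accept strings end.
a: 0a undefined. 0a->0: no, aab/aaab meet in 0 with "b" left. Open state 1: 0a->1.
b: 0b undefined. 0b->0: no, bbb/bbbb meet in 0. 0b->1: ok.
aa: 1a undefined. 1a->0: ok.
ab: 1b undefined. 1b->0: no, aaaa/bbbb meet in 0. 1b->1: no, a/bbbb meet in 1. Open state 2: 1b->2.
aba: 2a undefined. 2a->0: no, a/bbab meet in 1. 2a->1: ok.
bbb: 2b undefined. 2b->0: no, a/bbbb meet in 1. 2b->1: ok.
All examples now run through 3 states with every (state, symbol) defined. Accept strings end in {0,1}, Reject strings end in {2}; accept={0,1}.

states=3 start=0 accept={0,1} delta: 0a->1 0b->1 1a->0 1b->2 2a->1 2b->1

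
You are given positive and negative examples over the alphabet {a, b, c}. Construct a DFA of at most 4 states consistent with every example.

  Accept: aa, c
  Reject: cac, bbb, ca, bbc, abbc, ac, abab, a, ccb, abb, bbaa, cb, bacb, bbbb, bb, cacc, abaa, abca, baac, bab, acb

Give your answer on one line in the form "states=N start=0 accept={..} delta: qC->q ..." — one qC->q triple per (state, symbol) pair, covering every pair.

states=3 start=0 accept={0} delta: 0a->1 0b->1 0c->0 1a->0 1b->1 1c->2 2a->1 2b->1 2c->1

Grow the machine one transition at a time. Run the examples from 0; the earliest place one falls off (shortest prefix, ties alphabetical) gets sent to the lowest-numbered state that keeps every Accept/Reject pair distinguishable — a pair clashes when both reach the same state with identical unread suffix — and to a fresh state only if none does.
a: 0a undefined. 0a->0: no, aa/a meet in 0. Open state 1: 0a->1.
b: 0b undefined. 0b->0: no, aa/bbaa meet in 1 with "a" left. 0b->1: ok.
c: 0c undefined. 0c->0: ok.
aa: 1a undefined. 1a->0: ok.
ab: 1b undefined. 1b->0: no, aa/bbc meet in 0. 1b->1: ok.
ac: 1c undefined. 1c->0: no, aa/cac meet in 0. 1c->1: no, aa/abca meet in 0. Open state 2: 1c->2.
acb: 2b undefined. 2b->0: no, aa/acb meet in 0. 2b->1: ok.
abca: 2a undefined. 2a->0: no, aa/abca meet in 0. 2a->1: ok.
cacc: 2c undefined. 2c->0: no, aa/cacc meet in 0. 2c->1: ok.
All examples now run through 3 states with every (state, symbol) defined. Accept strings end in {0}, Reject strings end in {1,2}; accept={0}.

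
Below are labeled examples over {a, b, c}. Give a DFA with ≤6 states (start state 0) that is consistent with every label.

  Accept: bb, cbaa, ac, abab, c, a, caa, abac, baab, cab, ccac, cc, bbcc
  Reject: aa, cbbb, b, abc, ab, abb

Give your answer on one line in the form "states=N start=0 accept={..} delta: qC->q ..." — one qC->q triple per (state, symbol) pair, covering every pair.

states=4 start=0 accept={0,1} delta: 0a->1 0b->2 0c->1 1a->2 1b->3 1c->0 2a->1 2b->0 2c->0 3a->2 3b->3 3c->2

Grow the machine one transition at a time. Run the examples from 0; the earliest place one falls off (shortest prefix, ties alphabetical) gets sent to the lowest-numbered state that keeps every Accept/Reject pair distinguishable — a pair clashes when both reach the same state with identical unread suffix — and to a fresh state only if none does.
a: 0a undefined. 0a->0: no, bb/abb meet in 0 with "bb" left. Open state 1: 0a->1.
b: 0b undefined. 0b->0: no, bb/b meet in 0. 0b->1: no, bb/ab meet in 1 with "b" left. Open state 2: 0b->2.
c: 0c undefined. 0c->0: no, caa/aa meet in 1 with "a" left. 0c->1: ok.
aa: 1a undefined. 1a->0: no, cab/b meet in 2. 1a->1: no, c/aa meet in 1. 1a->2: ok.
ab: 1b undefined. 1b->0: no, bb/cbbb meet in 2 with "b" left. 1b->1: no, ac/abc meet in 1 with "c" left. 1b->2: no, bb/abb meet in 2 with "b" left. Open state 3: 1b->3.
ac: 1c undefined. 1c->0: ok.
ba: 2a undefined. 2a->0: no, baab/ab meet in 3. 2a->1: ok.
bb: 2b undefined. 2b->0: ok.
aba: 3a undefined. 3a->0: no, abab/aa meet in 2. 3a->1: no, cbaa/aa meet in 2. 3a->2: ok.
abb: 3b undefined. 3b->0: no, bb/abb meet in 0. 3b->1: no, cbaa/abb meet in 1. 3b->2: no, bb/cbbb meet in 0. 3b->3: ok.
abc: 3c undefined. 3c->0: no, bb/abc meet in 0. 3c->1: no, cbaa/abc meet in 1. 3c->2: ok.
abac: 2c undefined. 2c->0: ok.
All examples now run through 4 states with every (state, symbol) defined. Accept strings end in {0,1}, Reject strings end in {2,3}; accept={0,1}.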